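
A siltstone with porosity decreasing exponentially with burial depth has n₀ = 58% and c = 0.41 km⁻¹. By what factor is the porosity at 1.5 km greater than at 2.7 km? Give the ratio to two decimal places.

1.64

n(z₁)/n(z₂) = e^(−c·z₁)/e^(−c·z₂) = e^{c(z₂−z₁)}
= exp(0.41 × 1.2) = exp(0.492) = 1.6356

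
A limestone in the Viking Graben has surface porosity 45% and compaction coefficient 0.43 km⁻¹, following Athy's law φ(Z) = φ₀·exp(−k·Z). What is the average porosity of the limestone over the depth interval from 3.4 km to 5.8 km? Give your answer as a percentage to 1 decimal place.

⟨φ⟩ = (1/(Z₂−Z₁)) ∫ φ₀ e^(−kZ) dZ = φ₀·(e^(−k·Z₁) − e^(−k·Z₂)) / (k·(Z₂−Z₁))
e^(−0.43×3.4) = 0.2318; e^(−0.43×5.8) = 0.0826
⟨φ⟩ = 0.45 × (0.2318 − 0.0826) / (0.43 × 2.4) = 0.45 × 0.1446 = 0.0651

6.5%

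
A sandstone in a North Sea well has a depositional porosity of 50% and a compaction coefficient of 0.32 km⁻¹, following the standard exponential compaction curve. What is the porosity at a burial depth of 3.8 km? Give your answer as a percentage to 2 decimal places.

n = n₀·exp(−c·z) = 0.5 × exp(−0.32 × 3.8) = 0.5 × exp(−1.216)
  = 0.5 × 0.2964 = 0.1482

14.82%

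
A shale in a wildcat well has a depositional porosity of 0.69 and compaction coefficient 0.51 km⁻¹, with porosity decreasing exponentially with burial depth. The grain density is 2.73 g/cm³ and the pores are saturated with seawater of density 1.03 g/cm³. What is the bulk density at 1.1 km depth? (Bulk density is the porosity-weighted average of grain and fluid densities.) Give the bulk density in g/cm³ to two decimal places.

Porosity at depth: phi = 0.69·exp(−0.51×1.1) = 0.69×0.5706 = 0.3937
Bulk density: ρ_b = (1−phi)ρ_g + phi·ρ_f = 0.6063×2.73 + 0.3937×1.03
       = 1.655 + 0.406 = 2.061 g/cm³

2.06 g/cm³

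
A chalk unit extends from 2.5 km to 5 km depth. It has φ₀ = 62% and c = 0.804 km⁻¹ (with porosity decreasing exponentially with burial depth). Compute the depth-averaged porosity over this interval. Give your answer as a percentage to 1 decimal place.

⟨φ⟩ = (1/(Z₂−Z₁)) ∫ φ₀ e^(−cZ) dZ = φ₀·(e^(−c·Z₁) − e^(−c·Z₂)) / (c·(Z₂−Z₁))
e^(−0.804×2.5) = 0.1340; e^(−0.804×5) = 0.0180
⟨φ⟩ = 0.62 × (0.1340 − 0.0180) / (0.804 × 2.5) = 0.62 × 0.0577 = 0.0358

3.6%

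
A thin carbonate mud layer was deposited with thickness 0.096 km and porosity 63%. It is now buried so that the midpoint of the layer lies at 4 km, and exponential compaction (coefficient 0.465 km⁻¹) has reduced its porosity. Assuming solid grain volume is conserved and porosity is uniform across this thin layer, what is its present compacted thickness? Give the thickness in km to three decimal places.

0.039 km

Porosity at 4 km: phi = 0.63·exp(−0.465×4) = 0.0981
Solid-volume conservation: h(1−phi) = h₀(1−phi₀) ⇒ h = h₀·(1−phi₀)/(1−phi)
h = 0.096 × (1 − 0.63)/(1 − 0.0981) = 0.096 × 0.4102 = 0.0394 km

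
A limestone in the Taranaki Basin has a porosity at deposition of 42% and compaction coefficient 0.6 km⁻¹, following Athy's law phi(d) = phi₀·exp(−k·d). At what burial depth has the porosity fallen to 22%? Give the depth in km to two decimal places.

Invert Athy's law: d = ln(phi₀/phi) / k
d = ln(0.42/0.22) / 0.6 = ln(1.909) / 0.6 = 0.6466 / 0.6 = 1.078 km

1.08 km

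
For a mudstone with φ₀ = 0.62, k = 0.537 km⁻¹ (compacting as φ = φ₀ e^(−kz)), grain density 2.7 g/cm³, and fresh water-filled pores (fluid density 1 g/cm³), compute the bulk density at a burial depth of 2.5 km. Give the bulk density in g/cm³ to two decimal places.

Porosity at depth: φ = 0.62·exp(−0.537×2.5) = 0.62×0.2612 = 0.1619
Bulk density: ρ_b = (1−φ)ρ_g + φ·ρ_f = 0.8381×2.7 + 0.1619×1
       = 2.263 + 0.162 = 2.425 g/cm³

2.42 g/cm³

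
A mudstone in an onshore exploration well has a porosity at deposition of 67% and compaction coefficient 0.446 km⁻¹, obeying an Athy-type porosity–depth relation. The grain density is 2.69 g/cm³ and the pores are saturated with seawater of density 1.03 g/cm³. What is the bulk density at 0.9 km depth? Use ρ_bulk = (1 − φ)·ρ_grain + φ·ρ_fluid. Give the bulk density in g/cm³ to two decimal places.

1.95 g/cm³

Porosity at depth: n = 0.67·exp(−0.446×0.9) = 0.67×0.6694 = 0.4485
Bulk density: ρ_b = (1−n)ρ_g + n·ρ_f = 0.5515×2.69 + 0.4485×1.03
       = 1.484 + 0.462 = 1.946 g/cm³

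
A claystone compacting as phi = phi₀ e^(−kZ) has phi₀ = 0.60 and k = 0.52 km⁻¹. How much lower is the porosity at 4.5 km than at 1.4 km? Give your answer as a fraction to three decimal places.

phi(1.4) = 0.6·e^(−0.52×1.4) = 0.2897
phi(4.5) = 0.6·e^(−0.52×4.5) = 0.0578
Δphi = 0.2897 − 0.0578 = 0.2319

0.232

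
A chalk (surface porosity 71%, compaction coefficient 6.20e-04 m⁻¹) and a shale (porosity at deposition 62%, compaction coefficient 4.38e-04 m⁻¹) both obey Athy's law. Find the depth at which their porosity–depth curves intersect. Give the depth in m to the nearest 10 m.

Working in km (1 km = 1000 m; k in km⁻¹ = k in m⁻¹ × 1000):
Set n₀ₐ e^(−kₐz) = n₀ᵦ e^(−kᵦz) ⇒ ln(n₀ₐ/n₀ᵦ) = (kₐ − kᵦ)·z
z = ln(0.71/0.62) / (0.62 − 0.438) = 0.1355 / 0.182 = 0.745 km

740 m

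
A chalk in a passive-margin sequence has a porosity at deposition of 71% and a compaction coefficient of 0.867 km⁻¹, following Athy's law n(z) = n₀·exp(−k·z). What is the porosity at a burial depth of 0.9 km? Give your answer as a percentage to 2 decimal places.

32.54%

n = n₀·exp(−k·z) = 0.71 × exp(−0.867 × 0.9) = 0.71 × exp(−0.7803)
  = 0.71 × 0.4583 = 0.3254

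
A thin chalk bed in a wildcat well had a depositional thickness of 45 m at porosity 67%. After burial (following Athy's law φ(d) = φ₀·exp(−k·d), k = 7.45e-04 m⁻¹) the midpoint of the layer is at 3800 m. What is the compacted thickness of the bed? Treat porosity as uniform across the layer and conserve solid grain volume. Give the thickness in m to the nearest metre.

Working in km (1 km = 1000 m; k in km⁻¹ = k in m⁻¹ × 1000):
Porosity at 3.8 km: φ = 0.67·exp(−0.745×3.8) = 0.0395
Solid-volume conservation: h(1−φ) = h₀(1−φ₀) ⇒ h = h₀·(1−φ₀)/(1−φ)
h = 0.045 × (1 − 0.67)/(1 − 0.0395) = 0.045 × 0.3436 = 0.0155 km

15 m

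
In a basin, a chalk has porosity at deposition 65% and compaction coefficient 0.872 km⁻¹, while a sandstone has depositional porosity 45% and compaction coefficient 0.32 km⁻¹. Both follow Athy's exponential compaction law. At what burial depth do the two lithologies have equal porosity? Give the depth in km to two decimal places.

Set φ₀ₐ e^(−cₐz) = φ₀ᵦ e^(−cᵦz) ⇒ ln(φ₀ₐ/φ₀ᵦ) = (cₐ − cᵦ)·z
z = ln(0.65/0.45) / (0.872 − 0.32) = 0.3677 / 0.552 = 0.666 km

0.67 km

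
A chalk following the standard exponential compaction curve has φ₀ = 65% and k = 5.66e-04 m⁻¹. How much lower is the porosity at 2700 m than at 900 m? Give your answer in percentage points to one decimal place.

25.0 percentage points

Working in km (1 km = 1000 m; k in km⁻¹ = k in m⁻¹ × 1000):
φ(0.9) = 0.65·e^(−0.566×0.9) = 0.3906
φ(2.7) = 0.65·e^(−0.566×2.7) = 0.1410
Δφ = 0.3906 − 0.1410 = 0.2496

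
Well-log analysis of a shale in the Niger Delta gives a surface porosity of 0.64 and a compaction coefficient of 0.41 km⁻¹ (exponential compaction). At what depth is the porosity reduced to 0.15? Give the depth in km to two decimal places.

3.54 km

Invert Athy's law: Z = ln(phi₀/phi) / c
Z = ln(0.64/0.15) / 0.41 = ln(4.267) / 0.41 = 1.4508 / 0.41 = 3.539 km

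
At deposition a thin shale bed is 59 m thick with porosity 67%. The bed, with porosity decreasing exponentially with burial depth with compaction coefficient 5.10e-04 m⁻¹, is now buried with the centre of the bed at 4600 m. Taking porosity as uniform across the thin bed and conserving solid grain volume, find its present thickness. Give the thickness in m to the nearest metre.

21 m

Working in km (1 km = 1000 m; c in km⁻¹ = c in m⁻¹ × 1000):
Porosity at 4.6 km: φ = 0.67·exp(−0.51×4.6) = 0.0642
Solid-volume conservation: h(1−φ) = h₀(1−φ₀) ⇒ h = h₀·(1−φ₀)/(1−φ)
h = 0.059 × (1 − 0.67)/(1 − 0.0642) = 0.059 × 0.3526 = 0.0208 km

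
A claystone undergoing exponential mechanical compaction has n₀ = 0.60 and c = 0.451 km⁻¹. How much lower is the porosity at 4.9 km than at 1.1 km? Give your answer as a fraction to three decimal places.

n(1.1) = 0.6·e^(−0.451×1.1) = 0.3653
n(4.9) = 0.6·e^(−0.451×4.9) = 0.0658
Δn = 0.3653 − 0.0658 = 0.2995

0.300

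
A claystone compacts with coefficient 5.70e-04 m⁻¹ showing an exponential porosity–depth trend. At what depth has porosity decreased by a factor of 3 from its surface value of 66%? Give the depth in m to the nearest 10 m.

Working in km (1 km = 1000 m; β in km⁻¹ = β in m⁻¹ × 1000):
phi/phi₀ = 1/3 ⇒ exp(−β·Z) = 1/3 ⇒ Z = ln(3) / β
Z = 1.0986 / 0.57 = 1.927 km

1930 m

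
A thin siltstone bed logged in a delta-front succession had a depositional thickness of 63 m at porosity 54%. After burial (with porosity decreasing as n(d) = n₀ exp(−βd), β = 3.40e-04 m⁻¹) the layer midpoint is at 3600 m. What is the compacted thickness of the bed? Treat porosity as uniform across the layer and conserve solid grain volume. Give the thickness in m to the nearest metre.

34 m

Working in km (1 km = 1000 m; β in km⁻¹ = β in m⁻¹ × 1000):
Porosity at 3.6 km: n = 0.54·exp(−0.34×3.6) = 0.1588
Solid-volume conservation: h(1−n) = h₀(1−n₀) ⇒ h = h₀·(1−n₀)/(1−n)
h = 0.063 × (1 − 0.54)/(1 − 0.1588) = 0.063 × 0.5468 = 0.0345 km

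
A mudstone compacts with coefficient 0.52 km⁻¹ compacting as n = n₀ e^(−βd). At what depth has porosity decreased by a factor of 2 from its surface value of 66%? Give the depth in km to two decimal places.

n/n₀ = 1/2 ⇒ exp(−β·d) = 1/2 ⇒ d = ln(2) / β
d = 0.6931 / 0.52 = 1.333 km

1.33 km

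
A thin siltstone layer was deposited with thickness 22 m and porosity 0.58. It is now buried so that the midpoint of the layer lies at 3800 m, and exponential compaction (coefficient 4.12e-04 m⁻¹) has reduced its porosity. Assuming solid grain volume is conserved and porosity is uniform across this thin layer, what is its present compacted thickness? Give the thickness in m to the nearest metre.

11 m

Working in km (1 km = 1000 m; k in km⁻¹ = k in m⁻¹ × 1000):
Porosity at 3.8 km: φ = 0.58·exp(−0.412×3.8) = 0.1212
Solid-volume conservation: h(1−φ) = h₀(1−φ₀) ⇒ h = h₀·(1−φ₀)/(1−φ)
h = 0.022 × (1 − 0.58)/(1 − 0.1212) = 0.022 × 0.4779 = 0.0105 km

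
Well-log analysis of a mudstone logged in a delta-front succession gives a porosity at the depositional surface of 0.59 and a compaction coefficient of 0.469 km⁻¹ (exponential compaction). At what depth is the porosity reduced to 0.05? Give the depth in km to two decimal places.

5.26 km

Invert Athy's law: z = ln(n₀/n) / c
z = ln(0.59/0.05) / 0.469 = ln(11.8) / 0.469 = 2.4681 / 0.469 = 5.262 km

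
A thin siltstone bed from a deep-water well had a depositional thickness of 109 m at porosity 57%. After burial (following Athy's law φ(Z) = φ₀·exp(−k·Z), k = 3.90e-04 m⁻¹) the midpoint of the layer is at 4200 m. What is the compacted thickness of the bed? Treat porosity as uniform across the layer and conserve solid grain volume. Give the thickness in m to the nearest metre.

53 m

Working in km (1 km = 1000 m; k in km⁻¹ = k in m⁻¹ × 1000):
Porosity at 4.2 km: φ = 0.57·exp(−0.39×4.2) = 0.1108
Solid-volume conservation: h(1−φ) = h₀(1−φ₀) ⇒ h = h₀·(1−φ₀)/(1−φ)
h = 0.109 × (1 − 0.57)/(1 − 0.1108) = 0.109 × 0.4836 = 0.0527 km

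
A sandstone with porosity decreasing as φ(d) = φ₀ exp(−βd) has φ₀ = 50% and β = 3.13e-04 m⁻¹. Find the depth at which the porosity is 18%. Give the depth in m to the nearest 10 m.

3260 m

Working in km (1 km = 1000 m; β in km⁻¹ = β in m⁻¹ × 1000):
Invert Athy's law: d = ln(φ₀/φ) / β
d = ln(0.5/0.18) / 0.313 = ln(2.778) / 0.313 = 1.0217 / 0.313 = 3.264 km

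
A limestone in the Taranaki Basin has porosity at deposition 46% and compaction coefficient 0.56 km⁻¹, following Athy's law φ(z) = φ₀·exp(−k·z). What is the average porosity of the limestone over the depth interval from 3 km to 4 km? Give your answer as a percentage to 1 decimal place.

⟨φ⟩ = (1/(z₂−z₁)) ∫ φ₀ e^(−kz) dz = φ₀·(e^(−k·z₁) − e^(−k·z₂)) / (k·(z₂−z₁))
e^(−0.56×3) = 0.1864; e^(−0.56×4) = 0.1065
⟨φ⟩ = 0.46 × (0.1864 − 0.1065) / (0.56 × 1) = 0.46 × 0.1427 = 0.0656

6.6%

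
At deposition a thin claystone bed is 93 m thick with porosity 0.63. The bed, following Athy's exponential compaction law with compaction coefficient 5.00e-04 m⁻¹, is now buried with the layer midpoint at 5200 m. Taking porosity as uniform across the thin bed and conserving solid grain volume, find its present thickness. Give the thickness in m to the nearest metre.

36 m

Working in km (1 km = 1000 m; β in km⁻¹ = β in m⁻¹ × 1000):
Porosity at 5.2 km: n = 0.63·exp(−0.5×5.2) = 0.0468
Solid-volume conservation: h(1−n) = h₀(1−n₀) ⇒ h = h₀·(1−n₀)/(1−n)
h = 0.093 × (1 − 0.63)/(1 − 0.0468) = 0.093 × 0.3882 = 0.0361 km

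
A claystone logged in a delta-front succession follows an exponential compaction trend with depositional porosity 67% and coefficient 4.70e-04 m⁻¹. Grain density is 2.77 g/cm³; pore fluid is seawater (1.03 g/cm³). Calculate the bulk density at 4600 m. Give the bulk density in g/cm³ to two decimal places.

2.64 g/cm³

Working in km (1 km = 1000 m; c in km⁻¹ = c in m⁻¹ × 1000):
Porosity at depth: phi = 0.67·exp(−0.47×4.6) = 0.67×0.1151 = 0.0771
Bulk density: ρ_b = (1−phi)ρ_g + phi·ρ_f = 0.9229×2.77 + 0.0771×1.03
       = 2.556 + 0.079 = 2.636 g/cm³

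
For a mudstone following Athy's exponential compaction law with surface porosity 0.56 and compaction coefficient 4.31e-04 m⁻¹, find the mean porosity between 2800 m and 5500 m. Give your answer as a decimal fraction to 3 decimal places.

Working in km (1 km = 1000 m; k in km⁻¹ = k in m⁻¹ × 1000):
⟨n⟩ = (1/(z₂−z₁)) ∫ n₀ e^(−kz) dz = n₀·(e^(−k·z₁) − e^(−k·z₂)) / (k·(z₂−z₁))
e^(−0.431×2.8) = 0.2992; e^(−0.431×5.5) = 0.0934
⟨n⟩ = 0.56 × (0.2992 − 0.0934) / (0.431 × 2.7) = 0.56 × 0.1768 = 0.0990

0.099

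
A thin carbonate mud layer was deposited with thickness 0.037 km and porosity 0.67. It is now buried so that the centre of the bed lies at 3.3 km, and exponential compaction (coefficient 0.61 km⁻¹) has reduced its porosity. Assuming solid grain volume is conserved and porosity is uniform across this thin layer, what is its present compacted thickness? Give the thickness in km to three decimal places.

Porosity at 3.3 km: n = 0.67·exp(−0.61×3.3) = 0.0895
Solid-volume conservation: h(1−n) = h₀(1−n₀) ⇒ h = h₀·(1−n₀)/(1−n)
h = 0.037 × (1 − 0.67)/(1 − 0.0895) = 0.037 × 0.3624 = 0.0134 km

0.013 km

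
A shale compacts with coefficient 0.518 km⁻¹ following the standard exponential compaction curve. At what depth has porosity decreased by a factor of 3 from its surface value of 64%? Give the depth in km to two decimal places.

2.12 km

n/n₀ = 1/3 ⇒ exp(−β·d) = 1/3 ⇒ d = ln(3) / β
d = 1.0986 / 0.518 = 2.121 km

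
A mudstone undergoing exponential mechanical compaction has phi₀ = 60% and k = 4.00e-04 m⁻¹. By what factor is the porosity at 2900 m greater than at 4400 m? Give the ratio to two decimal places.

Working in km (1 km = 1000 m; k in km⁻¹ = k in m⁻¹ × 1000):
phi(z₁)/phi(z₂) = e^(−k·z₁)/e^(−k·z₂) = e^{k(z₂−z₁)}
= exp(0.4 × 1.5) = exp(0.6) = 1.8221

1.82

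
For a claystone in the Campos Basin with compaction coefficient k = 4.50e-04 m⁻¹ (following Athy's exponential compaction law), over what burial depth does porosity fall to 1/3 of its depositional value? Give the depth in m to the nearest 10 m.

2440 m

Working in km (1 km = 1000 m; k in km⁻¹ = k in m⁻¹ × 1000):
phi/phi₀ = 1/3 ⇒ exp(−k·d) = 1/3 ⇒ d = ln(3) / k
d = 1.0986 / 0.45 = 2.441 km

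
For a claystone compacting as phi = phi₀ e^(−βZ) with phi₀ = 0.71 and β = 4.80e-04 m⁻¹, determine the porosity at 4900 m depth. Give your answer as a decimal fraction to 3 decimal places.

0.068

Working in km (1 km = 1000 m; β in km⁻¹ = β in m⁻¹ × 1000):
phi = phi₀·exp(−β·Z) = 0.71 × exp(−0.48 × 4.9) = 0.71 × exp(−2.352)
  = 0.71 × 0.0952 = 0.0676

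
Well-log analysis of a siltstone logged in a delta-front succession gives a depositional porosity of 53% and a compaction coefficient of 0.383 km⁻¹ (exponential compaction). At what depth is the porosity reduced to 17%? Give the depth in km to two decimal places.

Invert Athy's law: d = ln(phi₀/phi) / c
d = ln(0.53/0.17) / 0.383 = ln(3.118) / 0.383 = 1.1371 / 0.383 = 2.969 km

2.97 km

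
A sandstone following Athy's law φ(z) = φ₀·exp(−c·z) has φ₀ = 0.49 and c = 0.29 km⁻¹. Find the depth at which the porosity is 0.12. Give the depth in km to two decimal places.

Invert Athy's law: z = ln(φ₀/φ) / c
z = ln(0.49/0.12) / 0.29 = ln(4.083) / 0.29 = 1.4069 / 0.29 = 4.851 km

4.85 km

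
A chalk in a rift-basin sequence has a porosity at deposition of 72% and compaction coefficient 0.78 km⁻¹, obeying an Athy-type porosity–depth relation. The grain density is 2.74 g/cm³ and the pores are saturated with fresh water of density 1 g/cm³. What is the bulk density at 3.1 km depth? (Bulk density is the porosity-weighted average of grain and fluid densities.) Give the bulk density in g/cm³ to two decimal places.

Porosity at depth: φ = 0.72·exp(−0.78×3.1) = 0.72×0.0891 = 0.0642
Bulk density: ρ_b = (1−φ)ρ_g + φ·ρ_f = 0.9358×2.74 + 0.0642×1
       = 2.564 + 0.064 = 2.628 g/cm³

2.63 g/cm³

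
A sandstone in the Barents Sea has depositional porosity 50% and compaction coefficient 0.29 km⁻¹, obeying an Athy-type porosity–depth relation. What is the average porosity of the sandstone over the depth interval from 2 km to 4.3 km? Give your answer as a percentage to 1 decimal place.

20.4%

⟨n⟩ = (1/(d₂−d₁)) ∫ n₀ e^(−βd) dd = n₀·(e^(−β·d₁) − e^(−β·d₂)) / (β·(d₂−d₁))
e^(−0.29×2) = 0.5599; e^(−0.29×4.3) = 0.2874
⟨n⟩ = 0.5 × (0.5599 − 0.2874) / (0.29 × 2.3) = 0.5 × 0.4086 = 0.2043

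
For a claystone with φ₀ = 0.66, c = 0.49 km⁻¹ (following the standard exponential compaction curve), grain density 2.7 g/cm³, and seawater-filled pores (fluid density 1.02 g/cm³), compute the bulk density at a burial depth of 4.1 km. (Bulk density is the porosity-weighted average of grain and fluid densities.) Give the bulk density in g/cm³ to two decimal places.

2.55 g/cm³

Porosity at depth: φ = 0.66·exp(−0.49×4.1) = 0.66×0.1341 = 0.0885
Bulk density: ρ_b = (1−φ)ρ_g + φ·ρ_f = 0.9115×2.7 + 0.0885×1.02
       = 2.461 + 0.090 = 2.551 g/cm³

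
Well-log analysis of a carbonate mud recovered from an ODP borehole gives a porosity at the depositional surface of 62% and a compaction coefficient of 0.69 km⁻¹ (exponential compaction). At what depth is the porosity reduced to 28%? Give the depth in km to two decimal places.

Invert Athy's law: z = ln(phi₀/phi) / k
z = ln(0.62/0.28) / 0.69 = ln(2.214) / 0.69 = 0.7949 / 0.69 = 1.152 km

1.15 km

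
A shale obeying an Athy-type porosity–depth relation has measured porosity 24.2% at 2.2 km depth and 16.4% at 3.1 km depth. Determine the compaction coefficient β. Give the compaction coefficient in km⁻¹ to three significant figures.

0.432 km⁻¹

Athy: φ(d) = φ₀ e^(−βd) ⇒ φ₁/φ₂ = e^{β(d₂−d₁)} ⇒ β = ln(φ₁/φ₂)/(d₂−d₁)
β = ln(0.242/0.164) / (3.1 − 2.2) = ln(1.476) / 0.9 = 0.3891 / 0.9 = 0.4323 km⁻¹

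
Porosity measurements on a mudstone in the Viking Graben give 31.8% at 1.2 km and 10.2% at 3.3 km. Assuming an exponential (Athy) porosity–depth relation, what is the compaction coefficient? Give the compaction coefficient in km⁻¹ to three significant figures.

0.541 km⁻¹

Athy: n(z) = n₀ e^(−cz) ⇒ n₁/n₂ = e^{c(z₂−z₁)} ⇒ c = ln(n₁/n₂)/(z₂−z₁)
c = ln(0.318/0.102) / (3.3 − 1.2) = ln(3.118) / 2.1 = 1.1371 / 2.1 = 0.5415 km⁻¹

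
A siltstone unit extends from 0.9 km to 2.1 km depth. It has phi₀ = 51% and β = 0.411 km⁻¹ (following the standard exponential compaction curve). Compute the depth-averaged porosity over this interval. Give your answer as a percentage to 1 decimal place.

27.8%

⟨phi⟩ = (1/(d₂−d₁)) ∫ phi₀ e^(−βd) dd = phi₀·(e^(−β·d₁) − e^(−β·d₂)) / (β·(d₂−d₁))
e^(−0.411×0.9) = 0.6908; e^(−0.411×2.1) = 0.4219
⟨phi⟩ = 0.51 × (0.6908 − 0.4219) / (0.411 × 1.2) = 0.51 × 0.5453 = 0.2781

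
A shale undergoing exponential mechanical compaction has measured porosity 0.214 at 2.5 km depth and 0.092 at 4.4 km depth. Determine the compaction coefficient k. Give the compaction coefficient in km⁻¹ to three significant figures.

0.444 km⁻¹

Athy: n(Z) = n₀ e^(−kZ) ⇒ n₁/n₂ = e^{k(Z₂−Z₁)} ⇒ k = ln(n₁/n₂)/(Z₂−Z₁)
k = ln(0.214/0.092) / (4.4 − 2.5) = ln(2.326) / 1.9 = 0.8442 / 1.9 = 0.4443 km⁻¹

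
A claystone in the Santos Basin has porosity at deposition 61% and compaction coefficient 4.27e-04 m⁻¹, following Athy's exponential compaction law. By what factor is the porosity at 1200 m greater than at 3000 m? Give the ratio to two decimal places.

2.16

Working in km (1 km = 1000 m; c in km⁻¹ = c in m⁻¹ × 1000):
n(d₁)/n(d₂) = e^(−c·d₁)/e^(−c·d₂) = e^{c(d₂−d₁)}
= exp(0.427 × 1.8) = exp(0.7686) = 2.1567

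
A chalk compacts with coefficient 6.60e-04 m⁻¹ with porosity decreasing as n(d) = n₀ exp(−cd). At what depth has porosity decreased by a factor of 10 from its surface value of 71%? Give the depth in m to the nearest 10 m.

3490 m

Working in km (1 km = 1000 m; c in km⁻¹ = c in m⁻¹ × 1000):
n/n₀ = 1/10 ⇒ exp(−c·d) = 1/10 ⇒ d = ln(10) / c
d = 2.3026 / 0.66 = 3.489 km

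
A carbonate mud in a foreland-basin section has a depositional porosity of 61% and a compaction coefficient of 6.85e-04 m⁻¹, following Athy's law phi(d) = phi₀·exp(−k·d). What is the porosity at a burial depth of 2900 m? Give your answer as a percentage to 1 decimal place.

Working in km (1 km = 1000 m; k in km⁻¹ = k in m⁻¹ × 1000):
phi = phi₀·exp(−k·d) = 0.61 × exp(−0.685 × 2.9) = 0.61 × exp(−1.987)
  = 0.61 × 0.1372 = 0.0837

8.4%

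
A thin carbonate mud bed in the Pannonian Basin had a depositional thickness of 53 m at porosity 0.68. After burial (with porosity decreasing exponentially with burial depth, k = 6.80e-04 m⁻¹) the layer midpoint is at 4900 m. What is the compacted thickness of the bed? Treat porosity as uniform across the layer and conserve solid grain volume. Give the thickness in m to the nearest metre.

Working in km (1 km = 1000 m; k in km⁻¹ = k in m⁻¹ × 1000):
Porosity at 4.9 km: phi = 0.68·exp(−0.68×4.9) = 0.0243
Solid-volume conservation: h(1−phi) = h₀(1−phi₀) ⇒ h = h₀·(1−phi₀)/(1−phi)
h = 0.053 × (1 − 0.68)/(1 − 0.0243) = 0.053 × 0.3280 = 0.0174 km

17 m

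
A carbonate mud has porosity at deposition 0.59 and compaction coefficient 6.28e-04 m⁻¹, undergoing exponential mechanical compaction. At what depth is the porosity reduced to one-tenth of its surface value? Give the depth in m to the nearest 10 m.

Working in km (1 km = 1000 m; k in km⁻¹ = k in m⁻¹ × 1000):
φ/φ₀ = 1/10 ⇒ exp(−k·Z) = 1/10 ⇒ Z = ln(10) / k
Z = 2.3026 / 0.628 = 3.667 km

3670 m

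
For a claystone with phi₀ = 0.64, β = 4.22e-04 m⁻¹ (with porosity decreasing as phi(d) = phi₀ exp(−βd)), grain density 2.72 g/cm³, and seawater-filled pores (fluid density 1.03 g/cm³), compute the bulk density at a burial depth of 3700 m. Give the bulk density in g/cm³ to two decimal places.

Working in km (1 km = 1000 m; β in km⁻¹ = β in m⁻¹ × 1000):
Porosity at depth: phi = 0.64·exp(−0.422×3.7) = 0.64×0.2098 = 0.1343
Bulk density: ρ_b = (1−phi)ρ_g + phi·ρ_f = 0.8657×2.72 + 0.1343×1.03
       = 2.355 + 0.138 = 2.493 g/cm³

2.49 g/cm³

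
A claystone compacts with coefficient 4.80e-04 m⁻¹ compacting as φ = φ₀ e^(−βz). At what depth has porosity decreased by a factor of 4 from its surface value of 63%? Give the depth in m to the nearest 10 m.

Working in km (1 km = 1000 m; β in km⁻¹ = β in m⁻¹ × 1000):
φ/φ₀ = 1/4 ⇒ exp(−β·z) = 1/4 ⇒ z = ln(4) / β
z = 1.3863 / 0.48 = 2.888 km

2890 m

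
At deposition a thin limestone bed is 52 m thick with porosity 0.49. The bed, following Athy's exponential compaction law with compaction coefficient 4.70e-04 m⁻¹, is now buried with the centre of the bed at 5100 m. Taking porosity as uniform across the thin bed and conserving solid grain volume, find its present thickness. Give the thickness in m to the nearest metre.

Working in km (1 km = 1000 m; k in km⁻¹ = k in m⁻¹ × 1000):
Porosity at 5.1 km: phi = 0.49·exp(−0.47×5.1) = 0.0446
Solid-volume conservation: h(1−phi) = h₀(1−phi₀) ⇒ h = h₀·(1−phi₀)/(1−phi)
h = 0.052 × (1 − 0.49)/(1 − 0.0446) = 0.052 × 0.5338 = 0.0278 km

28 m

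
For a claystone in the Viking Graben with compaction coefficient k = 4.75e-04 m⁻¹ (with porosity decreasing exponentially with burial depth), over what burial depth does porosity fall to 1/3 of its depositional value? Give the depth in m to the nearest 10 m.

2310 m

Working in km (1 km = 1000 m; k in km⁻¹ = k in m⁻¹ × 1000):
n/n₀ = 1/3 ⇒ exp(−k·z) = 1/3 ⇒ z = ln(3) / k
z = 1.0986 / 0.475 = 2.313 km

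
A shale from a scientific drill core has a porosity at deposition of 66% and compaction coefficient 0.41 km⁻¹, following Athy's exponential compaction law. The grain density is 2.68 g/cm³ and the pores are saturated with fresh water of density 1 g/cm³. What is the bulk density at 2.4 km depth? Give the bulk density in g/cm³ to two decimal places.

2.27 g/cm³

Porosity at depth: phi = 0.66·exp(−0.41×2.4) = 0.66×0.3738 = 0.2467
Bulk density: ρ_b = (1−phi)ρ_g + phi·ρ_f = 0.7533×2.68 + 0.2467×1
       = 2.019 + 0.247 = 2.266 g/cm³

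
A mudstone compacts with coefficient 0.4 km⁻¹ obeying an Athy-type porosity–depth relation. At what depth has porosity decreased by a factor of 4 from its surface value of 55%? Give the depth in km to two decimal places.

3.47 km

n/n₀ = 1/4 ⇒ exp(−c·Z) = 1/4 ⇒ Z = ln(4) / c
Z = 1.3863 / 0.4 = 3.466 km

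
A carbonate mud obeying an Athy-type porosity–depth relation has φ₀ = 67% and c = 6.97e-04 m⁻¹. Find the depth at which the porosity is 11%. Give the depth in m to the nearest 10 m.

2590 m

Working in km (1 km = 1000 m; c in km⁻¹ = c in m⁻¹ × 1000):
Invert Athy's law: z = ln(φ₀/φ) / c
z = ln(0.67/0.11) / 0.697 = ln(6.091) / 0.697 = 1.8068 / 0.697 = 2.592 km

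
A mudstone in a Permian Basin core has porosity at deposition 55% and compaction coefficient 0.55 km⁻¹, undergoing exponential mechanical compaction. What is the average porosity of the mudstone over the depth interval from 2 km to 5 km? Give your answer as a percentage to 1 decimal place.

9.0%

⟨phi⟩ = (1/(z₂−z₁)) ∫ phi₀ e^(−cz) dz = phi₀·(e^(−c·z₁) − e^(−c·z₂)) / (c·(z₂−z₁))
e^(−0.55×2) = 0.3329; e^(−0.55×5) = 0.0639
⟨phi⟩ = 0.55 × (0.3329 − 0.0639) / (0.55 × 3) = 0.55 × 0.1630 = 0.0896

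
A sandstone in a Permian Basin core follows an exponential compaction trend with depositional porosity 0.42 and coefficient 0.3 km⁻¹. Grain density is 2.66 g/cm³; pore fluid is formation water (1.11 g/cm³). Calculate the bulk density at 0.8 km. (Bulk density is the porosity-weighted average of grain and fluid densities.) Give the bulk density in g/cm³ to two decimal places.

2.15 g/cm³

Porosity at depth: phi = 0.42·exp(−0.3×0.8) = 0.42×0.7866 = 0.3304
Bulk density: ρ_b = (1−phi)ρ_g + phi·ρ_f = 0.6696×2.66 + 0.3304×1.11
       = 1.781 + 0.367 = 2.148 g/cm³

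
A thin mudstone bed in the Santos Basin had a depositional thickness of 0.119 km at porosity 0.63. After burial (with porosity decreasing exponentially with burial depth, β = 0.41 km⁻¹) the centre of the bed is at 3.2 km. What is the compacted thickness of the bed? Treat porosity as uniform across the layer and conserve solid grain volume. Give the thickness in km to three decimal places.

Porosity at 3.2 km: φ = 0.63·exp(−0.41×3.2) = 0.1696
Solid-volume conservation: h(1−φ) = h₀(1−φ₀) ⇒ h = h₀·(1−φ₀)/(1−φ)
h = 0.119 × (1 − 0.63)/(1 − 0.1696) = 0.119 × 0.4456 = 0.0530 km

0.053 km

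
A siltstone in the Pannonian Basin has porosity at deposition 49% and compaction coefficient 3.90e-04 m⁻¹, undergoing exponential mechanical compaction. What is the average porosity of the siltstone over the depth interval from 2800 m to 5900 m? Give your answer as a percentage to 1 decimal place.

Working in km (1 km = 1000 m; c in km⁻¹ = c in m⁻¹ × 1000):
⟨φ⟩ = (1/(d₂−d₁)) ∫ φ₀ e^(−cd) dd = φ₀·(e^(−c·d₁) − e^(−c·d₂)) / (c·(d₂−d₁))
e^(−0.39×2.8) = 0.3355; e^(−0.39×5.9) = 0.1002
⟨φ⟩ = 0.49 × (0.3355 − 0.1002) / (0.39 × 3.1) = 0.49 × 0.1947 = 0.0954

9.5%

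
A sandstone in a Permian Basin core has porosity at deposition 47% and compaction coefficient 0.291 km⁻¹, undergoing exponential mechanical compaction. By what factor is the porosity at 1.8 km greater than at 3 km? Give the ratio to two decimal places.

1.42

n(z₁)/n(z₂) = e^(−c·z₁)/e^(−c·z₂) = e^{c(z₂−z₁)}
= exp(0.291 × 1.2) = exp(0.3492) = 1.4179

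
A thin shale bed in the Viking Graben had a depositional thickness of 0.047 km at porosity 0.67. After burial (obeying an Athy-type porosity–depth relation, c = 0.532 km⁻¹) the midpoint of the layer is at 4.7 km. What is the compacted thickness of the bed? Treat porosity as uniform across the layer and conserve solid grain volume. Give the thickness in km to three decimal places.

Porosity at 4.7 km: n = 0.67·exp(−0.532×4.7) = 0.0550
Solid-volume conservation: h(1−n) = h₀(1−n₀) ⇒ h = h₀·(1−n₀)/(1−n)
h = 0.047 × (1 − 0.67)/(1 − 0.0550) = 0.047 × 0.3492 = 0.0164 km

0.016 km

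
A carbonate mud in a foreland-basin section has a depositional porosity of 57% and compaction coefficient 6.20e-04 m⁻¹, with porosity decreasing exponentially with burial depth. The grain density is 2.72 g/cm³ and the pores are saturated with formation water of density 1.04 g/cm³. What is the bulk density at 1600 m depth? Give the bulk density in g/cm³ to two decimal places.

2.36 g/cm³

Working in km (1 km = 1000 m; k in km⁻¹ = k in m⁻¹ × 1000):
Porosity at depth: φ = 0.57·exp(−0.62×1.6) = 0.57×0.3708 = 0.2114
Bulk density: ρ_b = (1−φ)ρ_g + φ·ρ_f = 0.7886×2.72 + 0.2114×1.04
       = 2.145 + 0.220 = 2.365 g/cm³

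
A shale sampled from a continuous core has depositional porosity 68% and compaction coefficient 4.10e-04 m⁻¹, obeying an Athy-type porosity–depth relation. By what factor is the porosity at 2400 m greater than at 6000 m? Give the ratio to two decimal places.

4.38

Working in km (1 km = 1000 m; c in km⁻¹ = c in m⁻¹ × 1000):
phi(d₁)/phi(d₂) = e^(−c·d₁)/e^(−c·d₂) = e^{c(d₂−d₁)}
= exp(0.41 × 3.6) = exp(1.476) = 4.3754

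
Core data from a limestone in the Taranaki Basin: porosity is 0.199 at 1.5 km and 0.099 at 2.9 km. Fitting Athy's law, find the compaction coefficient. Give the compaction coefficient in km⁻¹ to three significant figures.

0.499 km⁻¹

Athy: φ(z) = φ₀ e^(−kz) ⇒ φ₁/φ₂ = e^{k(z₂−z₁)} ⇒ k = ln(φ₁/φ₂)/(z₂−z₁)
k = ln(0.199/0.099) / (2.9 − 1.5) = ln(2.01) / 1.4 = 0.6982 / 1.4 = 0.4987 km⁻¹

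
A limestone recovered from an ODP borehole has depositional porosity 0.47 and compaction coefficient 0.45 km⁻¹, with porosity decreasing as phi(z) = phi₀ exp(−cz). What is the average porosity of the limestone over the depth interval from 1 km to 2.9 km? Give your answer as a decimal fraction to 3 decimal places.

0.201

⟨phi⟩ = (1/(z₂−z₁)) ∫ phi₀ e^(−cz) dz = phi₀·(e^(−c·z₁) − e^(−c·z₂)) / (c·(z₂−z₁))
e^(−0.45×1) = 0.6376; e^(−0.45×2.9) = 0.2712
⟨phi⟩ = 0.47 × (0.6376 − 0.2712) / (0.45 × 1.9) = 0.47 × 0.4286 = 0.2014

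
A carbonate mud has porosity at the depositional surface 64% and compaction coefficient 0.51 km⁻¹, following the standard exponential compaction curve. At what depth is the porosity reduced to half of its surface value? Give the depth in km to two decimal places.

φ/φ₀ = 1/2 ⇒ exp(−k·Z) = 1/2 ⇒ Z = ln(2) / k
Z = 0.6931 / 0.51 = 1.359 km

1.36 km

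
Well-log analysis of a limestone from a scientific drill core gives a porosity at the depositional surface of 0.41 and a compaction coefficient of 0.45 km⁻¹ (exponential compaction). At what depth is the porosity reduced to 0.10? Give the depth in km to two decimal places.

Invert Athy's law: d = ln(n₀/n) / c
d = ln(0.41/0.1) / 0.45 = ln(4.1) / 0.45 = 1.4110 / 0.45 = 3.136 km

3.14 km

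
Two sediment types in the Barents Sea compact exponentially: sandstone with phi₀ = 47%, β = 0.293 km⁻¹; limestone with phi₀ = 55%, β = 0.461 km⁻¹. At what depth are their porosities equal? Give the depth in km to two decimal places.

0.94 km

Set phi₀ₐ e^(−βₐd) = phi₀ᵦ e^(−βᵦd) ⇒ ln(phi₀ₐ/phi₀ᵦ) = (βₐ − βᵦ)·d
d = ln(0.47/0.55) / (0.293 − 0.461) = -0.1572 / -0.168 = 0.936 km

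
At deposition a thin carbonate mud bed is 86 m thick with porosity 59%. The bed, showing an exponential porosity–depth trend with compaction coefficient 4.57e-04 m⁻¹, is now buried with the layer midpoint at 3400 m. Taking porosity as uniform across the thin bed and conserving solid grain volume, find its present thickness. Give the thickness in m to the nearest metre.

Working in km (1 km = 1000 m; β in km⁻¹ = β in m⁻¹ × 1000):
Porosity at 3.4 km: n = 0.59·exp(−0.457×3.4) = 0.1248
Solid-volume conservation: h(1−n) = h₀(1−n₀) ⇒ h = h₀·(1−n₀)/(1−n)
h = 0.086 × (1 − 0.59)/(1 − 0.1248) = 0.086 × 0.4684 = 0.0403 km

40 m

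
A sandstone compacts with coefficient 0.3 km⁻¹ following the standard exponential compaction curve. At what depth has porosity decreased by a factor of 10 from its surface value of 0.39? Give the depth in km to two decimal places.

7.68 km

φ/φ₀ = 1/10 ⇒ exp(−β·z) = 1/10 ⇒ z = ln(10) / β
z = 2.3026 / 0.3 = 7.675 km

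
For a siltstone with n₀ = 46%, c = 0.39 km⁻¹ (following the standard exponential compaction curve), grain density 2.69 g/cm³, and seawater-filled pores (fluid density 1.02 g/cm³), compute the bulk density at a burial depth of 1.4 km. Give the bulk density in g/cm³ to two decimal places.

Porosity at depth: n = 0.46·exp(−0.39×1.4) = 0.46×0.5793 = 0.2665
Bulk density: ρ_b = (1−n)ρ_g + n·ρ_f = 0.7335×2.69 + 0.2665×1.02
       = 1.973 + 0.272 = 2.245 g/cm³

2.25 g/cm³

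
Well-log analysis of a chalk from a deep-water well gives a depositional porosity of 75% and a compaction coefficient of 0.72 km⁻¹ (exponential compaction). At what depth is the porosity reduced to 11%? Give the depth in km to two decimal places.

2.67 km

Invert Athy's law: Z = ln(n₀/n) / β
Z = ln(0.75/0.11) / 0.72 = ln(6.818) / 0.72 = 1.9196 / 0.72 = 2.666 km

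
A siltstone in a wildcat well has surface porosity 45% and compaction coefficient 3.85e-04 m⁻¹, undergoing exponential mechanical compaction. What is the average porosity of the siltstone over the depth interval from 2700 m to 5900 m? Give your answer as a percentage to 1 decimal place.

9.1%

Working in km (1 km = 1000 m; k in km⁻¹ = k in m⁻¹ × 1000):
⟨phi⟩ = (1/(Z₂−Z₁)) ∫ phi₀ e^(−kZ) dZ = phi₀·(e^(−k·Z₁) − e^(−k·Z₂)) / (k·(Z₂−Z₁))
e^(−0.385×2.7) = 0.3536; e^(−0.385×5.9) = 0.1032
⟨phi⟩ = 0.45 × (0.3536 − 0.1032) / (0.385 × 3.2) = 0.45 × 0.2033 = 0.0915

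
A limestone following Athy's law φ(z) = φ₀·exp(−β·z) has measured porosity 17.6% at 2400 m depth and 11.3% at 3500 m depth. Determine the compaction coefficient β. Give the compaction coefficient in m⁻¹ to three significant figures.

Working in km (1 km = 1000 m; β in km⁻¹ = β in m⁻¹ × 1000):
Athy: φ(z) = φ₀ e^(−βz) ⇒ φ₁/φ₂ = e^{β(z₂−z₁)} ⇒ β = ln(φ₁/φ₂)/(z₂−z₁)
β = ln(0.176/0.113) / (3.5 − 2.4) = ln(1.558) / 1.1 = 0.4431 / 1.1 = 0.4028 km⁻¹

0.000403 m⁻¹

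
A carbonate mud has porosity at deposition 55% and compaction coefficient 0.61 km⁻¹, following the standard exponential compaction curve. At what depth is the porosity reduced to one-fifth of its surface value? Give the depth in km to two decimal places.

φ/φ₀ = 1/5 ⇒ exp(−k·Z) = 1/5 ⇒ Z = ln(5) / k
Z = 1.6094 / 0.61 = 2.638 km

2.64 km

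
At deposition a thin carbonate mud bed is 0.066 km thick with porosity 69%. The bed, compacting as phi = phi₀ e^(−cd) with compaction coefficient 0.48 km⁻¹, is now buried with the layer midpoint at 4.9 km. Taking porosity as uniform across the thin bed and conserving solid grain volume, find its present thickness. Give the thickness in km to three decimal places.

Porosity at 4.9 km: phi = 0.69·exp(−0.48×4.9) = 0.0657
Solid-volume conservation: h(1−phi) = h₀(1−phi₀) ⇒ h = h₀·(1−phi₀)/(1−phi)
h = 0.066 × (1 − 0.69)/(1 − 0.0657) = 0.066 × 0.3318 = 0.0219 km

0.022 km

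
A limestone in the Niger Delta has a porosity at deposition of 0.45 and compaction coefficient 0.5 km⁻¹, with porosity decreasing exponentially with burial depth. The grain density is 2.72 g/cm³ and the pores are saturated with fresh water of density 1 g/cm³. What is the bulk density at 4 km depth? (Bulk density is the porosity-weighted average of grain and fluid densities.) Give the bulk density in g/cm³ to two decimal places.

2.62 g/cm³

Porosity at depth: phi = 0.45·exp(−0.5×4) = 0.45×0.1353 = 0.0609
Bulk density: ρ_b = (1−phi)ρ_g + phi·ρ_f = 0.9391×2.72 + 0.0609×1
       = 2.554 + 0.061 = 2.615 g/cm³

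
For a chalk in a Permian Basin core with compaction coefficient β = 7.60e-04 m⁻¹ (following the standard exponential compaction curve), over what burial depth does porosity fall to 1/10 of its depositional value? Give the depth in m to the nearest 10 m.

Working in km (1 km = 1000 m; β in km⁻¹ = β in m⁻¹ × 1000):
phi/phi₀ = 1/10 ⇒ exp(−β·Z) = 1/10 ⇒ Z = ln(10) / β
Z = 2.3026 / 0.76 = 3.030 km

3030 m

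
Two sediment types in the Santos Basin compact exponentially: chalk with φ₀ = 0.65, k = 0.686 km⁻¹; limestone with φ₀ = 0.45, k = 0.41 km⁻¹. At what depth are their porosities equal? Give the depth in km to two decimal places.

1.33 km

Set φ₀ₐ e^(−kₐz) = φ₀ᵦ e^(−kᵦz) ⇒ ln(φ₀ₐ/φ₀ᵦ) = (kₐ − kᵦ)·z
z = ln(0.65/0.45) / (0.686 − 0.41) = 0.3677 / 0.276 = 1.332 km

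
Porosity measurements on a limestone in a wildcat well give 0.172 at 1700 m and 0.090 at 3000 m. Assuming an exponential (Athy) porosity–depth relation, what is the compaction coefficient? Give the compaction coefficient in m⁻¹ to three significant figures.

0.000498 m⁻¹

Working in km (1 km = 1000 m; β in km⁻¹ = β in m⁻¹ × 1000):
Athy: phi(d) = phi₀ e^(−βd) ⇒ phi₁/phi₂ = e^{β(d₂−d₁)} ⇒ β = ln(phi₁/phi₂)/(d₂−d₁)
β = ln(0.172/0.09) / (3 − 1.7) = ln(1.911) / 1.3 = 0.6477 / 1.3 = 0.4982 km⁻¹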